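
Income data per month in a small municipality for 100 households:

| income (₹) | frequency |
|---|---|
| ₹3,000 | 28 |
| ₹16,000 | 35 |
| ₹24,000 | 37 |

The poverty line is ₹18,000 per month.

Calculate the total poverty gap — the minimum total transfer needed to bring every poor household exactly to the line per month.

₹490,000

Below the line: 28×₹3,000, 35×₹16,000 (q = 63 of N = 100).
Individual gaps: 28×(18000−3000) = 420000; 35×(18000−16000) = 70000.
Aggregate gap = ₹490,000.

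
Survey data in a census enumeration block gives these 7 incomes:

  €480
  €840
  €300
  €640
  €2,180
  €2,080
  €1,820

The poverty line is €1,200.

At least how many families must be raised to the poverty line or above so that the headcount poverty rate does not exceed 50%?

4 of the 7 families are poor, so H = 4/7 = 0.571.
A headcount ratio of at most 50% allows at most ⌊0.50 × 7⌋ = 3 poor families.
So at least 4 − 3 = 1 must be lifted.

1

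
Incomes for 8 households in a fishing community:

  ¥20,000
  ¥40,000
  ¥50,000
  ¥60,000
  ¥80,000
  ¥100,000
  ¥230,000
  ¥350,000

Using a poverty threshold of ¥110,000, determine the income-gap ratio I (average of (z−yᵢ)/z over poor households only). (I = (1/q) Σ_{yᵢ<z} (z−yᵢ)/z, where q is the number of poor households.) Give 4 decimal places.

0.4697

Below z: ¥20,000, ¥40,000, ¥50,000, ¥60,000, ¥80,000, ¥100,000 (q = 6 of N = 8).
Relative gaps: 0.8182, 0.6364, 0.5455, 0.4545, 0.2727, 0.0909; sum = 2.818182.
The income-gap ratio divides by q (the poor only): 2.818182 / 6 = 0.4697.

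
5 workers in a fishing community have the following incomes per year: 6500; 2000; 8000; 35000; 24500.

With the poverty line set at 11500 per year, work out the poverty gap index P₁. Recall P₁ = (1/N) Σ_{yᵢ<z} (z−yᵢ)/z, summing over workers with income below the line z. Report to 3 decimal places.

Below z: 2000, 6500, 8000 (q = 3 of N = 5).
Gap ratios (z−y)/z: (11500−2000)/11500 = 0.8261; (11500−6500)/11500 = 0.4348; (11500−8000)/11500 = 0.3043.
Sum of shortfalls = 1.565217; P₁ averages over all N: 1.565217 / 5 = 0.313.

0.313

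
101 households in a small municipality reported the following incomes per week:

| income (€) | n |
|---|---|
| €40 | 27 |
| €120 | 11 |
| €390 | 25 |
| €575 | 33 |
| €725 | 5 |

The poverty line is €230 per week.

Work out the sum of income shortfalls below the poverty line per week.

Below the line: 27×€40, 11×€120 (q = 38 of N = 101).
Individual gaps: 27×(230−40) = 5130; 11×(230−120) = 1210.
Aggregate gap = €6,340.

€6,340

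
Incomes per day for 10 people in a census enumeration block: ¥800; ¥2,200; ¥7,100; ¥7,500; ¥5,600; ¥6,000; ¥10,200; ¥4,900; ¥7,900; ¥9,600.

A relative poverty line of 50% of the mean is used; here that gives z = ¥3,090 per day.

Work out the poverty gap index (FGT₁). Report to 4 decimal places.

Below z: ¥800, ¥2,200 (q = 2 of N = 10).
Gap ratios (z−y)/z: (3090−800)/3090 = 0.7411; (3090−2200)/3090 = 0.2880.
Sum of shortfalls = 1.029126; P₁ averages over all N: 1.029126 / 10 = 0.1029.

0.1029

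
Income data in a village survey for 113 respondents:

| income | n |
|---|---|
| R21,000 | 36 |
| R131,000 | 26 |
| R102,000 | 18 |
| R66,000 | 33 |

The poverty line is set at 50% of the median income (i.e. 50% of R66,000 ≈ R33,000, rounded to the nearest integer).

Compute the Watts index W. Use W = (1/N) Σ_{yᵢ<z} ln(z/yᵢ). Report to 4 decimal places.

Poor units: 36×R21,000 (q = 36 of N = 113).
Log shortfalls: ln(33000/21000) = 0.4520 (×36).
W = 16.271464 / 113 = 0.1440.

0.1440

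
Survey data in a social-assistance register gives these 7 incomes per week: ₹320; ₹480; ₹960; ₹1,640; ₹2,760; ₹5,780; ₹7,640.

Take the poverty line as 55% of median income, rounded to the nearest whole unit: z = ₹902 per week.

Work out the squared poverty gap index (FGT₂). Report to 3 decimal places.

Poor units: ₹320, ₹480 (q = 2 of N = 7).
Gap ratios (z−y)/z: (902−320)/902 = 0.6452; (902−480)/902 = 0.4678.
Squared: 0.4163; 0.2189.
Sum = 0.635208; P₂ = 0.635208 / 7 = 0.091.

0.091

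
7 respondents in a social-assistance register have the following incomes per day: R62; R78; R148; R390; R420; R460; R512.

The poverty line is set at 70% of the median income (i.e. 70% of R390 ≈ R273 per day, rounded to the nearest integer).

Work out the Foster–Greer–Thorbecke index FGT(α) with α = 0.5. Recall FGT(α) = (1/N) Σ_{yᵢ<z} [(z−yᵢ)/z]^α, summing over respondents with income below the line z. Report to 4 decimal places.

Below z: R62, R78, R148 (q = 3 of N = 7).
Gap ratios (z−y)/z: (273−62)/273 = 0.7729; (273−78)/273 = 0.7143; (273−148)/273 = 0.4579.
Raised to α = 0.5: 0.87914; 0.84515; 0.67666.
Sum = 2.400963; FGT(0.5) = 2.400963 / 7 = 0.3430.

0.3430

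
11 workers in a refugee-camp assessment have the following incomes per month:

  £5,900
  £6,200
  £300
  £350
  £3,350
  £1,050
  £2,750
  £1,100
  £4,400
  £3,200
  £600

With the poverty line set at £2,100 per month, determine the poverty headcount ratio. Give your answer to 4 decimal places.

0.4545

5 of the 11 workers have income below £2,100.
H = 5/11 = 0.4545.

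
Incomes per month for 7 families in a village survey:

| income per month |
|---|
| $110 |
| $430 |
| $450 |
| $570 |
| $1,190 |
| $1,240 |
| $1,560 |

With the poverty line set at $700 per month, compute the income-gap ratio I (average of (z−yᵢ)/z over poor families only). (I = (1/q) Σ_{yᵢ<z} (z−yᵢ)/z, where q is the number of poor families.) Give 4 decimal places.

Below z: $110, $430, $450, $570 (q = 4 of N = 7).
Relative gaps: 0.8429, 0.3857, 0.3571, 0.1857; sum = 1.771429.
I averages over the q = 4 poor units only: 1.771429 / 4 = 0.4429.

0.4429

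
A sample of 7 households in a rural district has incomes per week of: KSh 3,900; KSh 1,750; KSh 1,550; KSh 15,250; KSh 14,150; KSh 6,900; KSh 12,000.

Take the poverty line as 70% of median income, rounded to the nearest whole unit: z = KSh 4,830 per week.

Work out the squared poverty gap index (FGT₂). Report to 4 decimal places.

0.1293

Below the line: KSh 1,550, KSh 1,750, KSh 3,900 (q = 3 of N = 7).
Gap ratios (z−y)/z: (4830−1550)/4830 = 0.6791; (4830−1750)/4830 = 0.6377; (4830−3900)/4830 = 0.1925.
Squared: 0.4612; 0.4066; 0.0371.
Sum = 0.904873; P₂ = 0.904873 / 7 = 0.1293.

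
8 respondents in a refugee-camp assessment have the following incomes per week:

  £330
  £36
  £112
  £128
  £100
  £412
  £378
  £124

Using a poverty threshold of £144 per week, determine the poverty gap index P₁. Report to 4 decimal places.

0.1910

Below z: £36, £100, £112, £124, £128 (q = 5 of N = 8).
Gap ratios (z−y)/z: (144−36)/144 = 0.7500; (144−100)/144 = 0.3056; (144−112)/144 = 0.2222; (144−124)/144 = 0.1389; (144−128)/144 = 0.1111.
Sum of shortfalls = 1.527778; P₁ averages over all N: 1.527778 / 8 = 0.1910.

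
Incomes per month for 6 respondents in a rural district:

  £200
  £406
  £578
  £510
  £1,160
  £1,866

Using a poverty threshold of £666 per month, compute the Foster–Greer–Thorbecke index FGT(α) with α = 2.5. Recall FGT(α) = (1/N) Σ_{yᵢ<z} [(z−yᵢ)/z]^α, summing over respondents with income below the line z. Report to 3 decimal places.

0.090

Below the line: £200, £406, £510, £578 (q = 4 of N = 6).
Relative gaps: (666−200)/666 = 0.6997; (666−406)/666 = 0.3904; (666−510)/666 = 0.2342; (666−578)/666 = 0.1321.
Raised to α = 2.5: 0.40952; 0.09522; 0.02655; 0.00635.
Sum = 0.537648; FGT(2.5) = 0.537648 / 6 = 0.090.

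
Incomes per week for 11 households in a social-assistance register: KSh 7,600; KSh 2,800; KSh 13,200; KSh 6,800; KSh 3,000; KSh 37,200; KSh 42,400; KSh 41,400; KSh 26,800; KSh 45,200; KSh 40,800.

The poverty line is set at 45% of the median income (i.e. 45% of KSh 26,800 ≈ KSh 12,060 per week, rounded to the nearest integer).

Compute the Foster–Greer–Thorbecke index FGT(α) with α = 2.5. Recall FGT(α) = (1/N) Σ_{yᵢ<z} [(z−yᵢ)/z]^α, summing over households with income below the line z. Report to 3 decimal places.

Below the line: KSh 2,800, KSh 3,000, KSh 6,800, KSh 7,600 (q = 4 of N = 11).
Relative gaps: (12060−2800)/12060 = 0.7678; (12060−3000)/12060 = 0.7512; (12060−6800)/12060 = 0.4362; (12060−7600)/12060 = 0.3698.
Raised to α = 2.5: 0.51661; 0.48916; 0.12563; 0.08317.
Sum = 1.214568; FGT(2.5) = 1.214568 / 11 = 0.110.

0.110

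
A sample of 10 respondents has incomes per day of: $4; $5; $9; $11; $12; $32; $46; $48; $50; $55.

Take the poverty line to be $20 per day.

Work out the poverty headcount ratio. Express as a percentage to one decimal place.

50.0%

5 of the 10 respondents have income below $20.
H = 5/10 = 50.0%.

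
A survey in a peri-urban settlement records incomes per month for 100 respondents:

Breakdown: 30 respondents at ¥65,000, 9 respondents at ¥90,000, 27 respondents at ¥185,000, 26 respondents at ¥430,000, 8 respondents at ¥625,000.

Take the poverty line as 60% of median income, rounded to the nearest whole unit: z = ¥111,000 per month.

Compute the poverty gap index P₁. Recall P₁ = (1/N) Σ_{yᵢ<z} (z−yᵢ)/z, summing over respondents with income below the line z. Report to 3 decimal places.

0.141

Incomes under z: 30×¥65,000, 9×¥90,000 (q = 39 of N = 100).
Normalized shortfalls: (111000−65000)/111000 = 0.4144 (×30); (111000−90000)/111000 = 0.1892 (×9).
Sum of shortfalls = 14.135135; P₁ averages over all N: 14.135135 / 100 = 0.141.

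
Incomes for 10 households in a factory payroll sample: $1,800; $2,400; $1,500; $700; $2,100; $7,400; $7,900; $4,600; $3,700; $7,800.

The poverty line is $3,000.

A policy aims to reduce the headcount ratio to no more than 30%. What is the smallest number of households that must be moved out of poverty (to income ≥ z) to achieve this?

2

Currently q = 5 of N = 10 are below the line (H = 0.500).
A headcount ratio of at most 30% allows at most ⌊0.30 × 10⌋ = 3 poor households.
So at least 5 − 3 = 2 must be lifted.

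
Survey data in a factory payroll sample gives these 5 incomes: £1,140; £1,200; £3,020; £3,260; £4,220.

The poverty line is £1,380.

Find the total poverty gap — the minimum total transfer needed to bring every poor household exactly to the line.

Poor units: £1,140, £1,200 (q = 2 of N = 5).
Individual gaps: 1380−1140 = 240; 1380−1200 = 180.
Aggregate gap = £420.

£420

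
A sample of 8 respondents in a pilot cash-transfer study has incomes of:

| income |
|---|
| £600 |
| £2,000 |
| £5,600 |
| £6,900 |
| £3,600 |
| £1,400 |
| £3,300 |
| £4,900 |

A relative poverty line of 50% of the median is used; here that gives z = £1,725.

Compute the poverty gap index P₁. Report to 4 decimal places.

Incomes under z: £600, £1,400 (q = 2 of N = 8).
Shortfall ratios: (1725−600)/1725 = 0.6522; (1725−1400)/1725 = 0.1884.
Σ = 0.840580. Dividing by the full population N = 8 gives P₁ = 0.1051.

0.1051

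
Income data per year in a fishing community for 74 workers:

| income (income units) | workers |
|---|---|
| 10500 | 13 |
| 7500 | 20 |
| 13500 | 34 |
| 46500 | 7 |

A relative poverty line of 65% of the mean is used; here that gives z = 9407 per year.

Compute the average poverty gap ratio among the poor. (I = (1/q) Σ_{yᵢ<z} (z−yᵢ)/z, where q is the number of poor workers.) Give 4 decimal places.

Below z: 20×7500 (q = 20 of N = 74).
Shortfall ratios (z−y)/z: 0.2027 (×20); sum = 4.054428.
The income-gap ratio divides by q (the poor only): 4.054428 / 20 = 0.2027.

0.2027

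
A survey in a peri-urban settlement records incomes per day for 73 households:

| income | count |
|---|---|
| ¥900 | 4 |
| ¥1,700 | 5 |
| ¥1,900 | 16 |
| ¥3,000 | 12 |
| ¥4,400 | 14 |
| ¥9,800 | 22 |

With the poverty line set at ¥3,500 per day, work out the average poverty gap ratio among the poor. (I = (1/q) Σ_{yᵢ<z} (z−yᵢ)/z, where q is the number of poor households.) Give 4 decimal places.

0.3938

Below the line: 4×¥900, 5×¥1,700, 16×¥1,900, 12×¥3,000 (q = 37 of N = 73).
Shortfall ratios (z−y)/z: 0.7429 (×4), 0.5143 (×5), 0.4571 (×16), 0.1429 (×12); sum = 14.571429.
I averages over the q = 37 poor units only: 14.571429 / 37 = 0.3938.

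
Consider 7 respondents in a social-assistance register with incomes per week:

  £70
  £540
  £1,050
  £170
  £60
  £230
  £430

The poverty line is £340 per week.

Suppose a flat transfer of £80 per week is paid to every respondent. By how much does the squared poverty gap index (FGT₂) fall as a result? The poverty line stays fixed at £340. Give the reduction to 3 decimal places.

Before: below the line — £60, £70, £170, £230; squared poverty gap index (FGT₂) = 0.23764.
After the £80 transfer: below the line — £140, £150, £250, £310; squared poverty gap index (FGT₂) = 0.10517.
Reduction = 0.23764 − 0.10517 = 0.132.

0.132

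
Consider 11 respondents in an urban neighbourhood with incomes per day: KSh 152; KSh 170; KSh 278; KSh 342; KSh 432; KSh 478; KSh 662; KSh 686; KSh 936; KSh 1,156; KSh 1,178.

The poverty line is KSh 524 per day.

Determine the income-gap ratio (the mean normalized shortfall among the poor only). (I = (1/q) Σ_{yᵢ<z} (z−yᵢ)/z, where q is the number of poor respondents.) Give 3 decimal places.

Poor units: KSh 152, KSh 170, KSh 278, KSh 342, KSh 432, KSh 478 (q = 6 of N = 11).
Relative gaps: 0.7099, 0.6756, 0.4695, 0.3473, 0.1756, 0.0878; sum = 2.465649.
The income-gap ratio divides by q (the poor only): 2.465649 / 6 = 0.411.

0.411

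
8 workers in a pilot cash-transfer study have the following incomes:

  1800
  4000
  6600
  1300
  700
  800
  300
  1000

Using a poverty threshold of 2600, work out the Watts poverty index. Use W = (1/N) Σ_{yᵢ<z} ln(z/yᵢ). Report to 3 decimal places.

Below z: 300, 700, 800, 1000, 1300, 1800 (q = 6 of N = 8).
Log shortfalls: ln(2600/300) = 2.1595; ln(2600/700) = 1.3122; ln(2600/800) = 1.1787; ln(2600/1000) = 0.9555; ln(2600/1300) = 0.6931; ln(2600/1800) = 0.3677.
W = 6.666709 / 8 = 0.833.

0.833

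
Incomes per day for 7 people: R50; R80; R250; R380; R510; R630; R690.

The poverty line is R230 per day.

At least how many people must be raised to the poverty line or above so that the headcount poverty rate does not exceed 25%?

1

Currently q = 2 of N = 7 are below the line (H = 0.286).
A headcount ratio of at most 25% allows at most ⌊0.25 × 7⌋ = 1 poor people.
So at least 2 − 1 = 1 must be lifted.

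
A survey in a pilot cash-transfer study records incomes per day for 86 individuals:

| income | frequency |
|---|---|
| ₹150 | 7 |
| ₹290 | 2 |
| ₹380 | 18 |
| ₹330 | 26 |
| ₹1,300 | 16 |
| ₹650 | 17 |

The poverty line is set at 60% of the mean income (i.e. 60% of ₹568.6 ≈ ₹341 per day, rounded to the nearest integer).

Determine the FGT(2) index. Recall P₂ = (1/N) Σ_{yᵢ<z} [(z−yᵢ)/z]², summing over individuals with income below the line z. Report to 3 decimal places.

0.026

Poor units: 7×₹150, 2×₹290, 26×₹330 (q = 35 of N = 86).
Normalized shortfalls: (341−150)/341 = 0.5601 (×7); (341−290)/341 = 0.1496 (×2); (341−330)/341 = 0.0323 (×26).
Squared: 0.3137 (×7); 0.0224 (×2); 0.0010 (×26).
Sum = 2.267911; P₂ = 2.267911 / 86 = 0.026.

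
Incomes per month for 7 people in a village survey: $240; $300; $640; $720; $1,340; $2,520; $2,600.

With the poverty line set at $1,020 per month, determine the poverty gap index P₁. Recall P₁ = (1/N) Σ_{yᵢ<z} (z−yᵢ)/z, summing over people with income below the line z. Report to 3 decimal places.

Poor units: $240, $300, $640, $720 (q = 4 of N = 7).
Relative gaps: (1020−240)/1020 = 0.7647; (1020−300)/1020 = 0.7059; (1020−640)/1020 = 0.3725; (1020−720)/1020 = 0.2941.
Sum of shortfalls = 2.137255; P₁ averages over all N: 2.137255 / 7 = 0.305.

0.305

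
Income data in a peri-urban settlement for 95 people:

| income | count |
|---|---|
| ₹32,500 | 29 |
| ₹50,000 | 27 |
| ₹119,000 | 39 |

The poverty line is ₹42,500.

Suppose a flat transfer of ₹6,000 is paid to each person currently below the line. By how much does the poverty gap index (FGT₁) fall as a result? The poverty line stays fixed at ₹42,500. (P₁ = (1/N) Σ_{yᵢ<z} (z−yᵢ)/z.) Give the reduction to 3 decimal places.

0.043

Before: below the line — 29×₹32,500; poverty gap index (FGT₁) = 0.07183.
After the ₹6,000 transfer: below the line — 29×₹38,500; poverty gap index (FGT₁) = 0.02873.
Reduction = 0.07183 − 0.02873 = 0.043.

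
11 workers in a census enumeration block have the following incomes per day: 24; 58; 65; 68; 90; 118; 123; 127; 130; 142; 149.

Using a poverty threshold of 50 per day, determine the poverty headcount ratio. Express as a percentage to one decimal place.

9.1%

1 of the 11 workers have income below 50.
H = 1/11 = 9.1%.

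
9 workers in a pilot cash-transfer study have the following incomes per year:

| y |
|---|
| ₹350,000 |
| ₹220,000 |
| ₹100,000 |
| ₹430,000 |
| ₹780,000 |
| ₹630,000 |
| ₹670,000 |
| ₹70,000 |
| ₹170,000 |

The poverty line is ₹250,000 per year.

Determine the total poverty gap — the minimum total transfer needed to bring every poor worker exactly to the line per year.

₹440,000

Poor units: ₹70,000, ₹100,000, ₹170,000, ₹220,000 (q = 4 of N = 9).
Individual gaps: 250000−70000 = 180000; 250000−100000 = 150000; 250000−170000 = 80000; 250000−220000 = 30000.
Aggregate gap = ₹440,000.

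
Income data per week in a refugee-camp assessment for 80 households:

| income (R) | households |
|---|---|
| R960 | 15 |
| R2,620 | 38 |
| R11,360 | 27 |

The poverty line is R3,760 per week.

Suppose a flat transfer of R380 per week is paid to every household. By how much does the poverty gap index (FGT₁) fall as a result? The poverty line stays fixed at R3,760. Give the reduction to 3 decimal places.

Before: below the line — 15×R960, 38×R2,620; poverty gap index (FGT₁) = 0.28364.
After the R380 transfer: below the line — 15×R1,340, 38×R3,000; poverty gap index (FGT₁) = 0.21669.
Reduction = 0.28364 − 0.21669 = 0.067.

0.067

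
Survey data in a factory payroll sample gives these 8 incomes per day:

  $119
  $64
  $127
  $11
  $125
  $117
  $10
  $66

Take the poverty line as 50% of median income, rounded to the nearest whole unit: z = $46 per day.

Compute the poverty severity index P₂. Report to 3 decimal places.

0.149

Below the line: $10, $11 (q = 2 of N = 8).
Gap ratios (z−y)/z: (46−10)/46 = 0.7826; (46−11)/46 = 0.7609.
Squared: 0.6125; 0.5789.
Sum = 1.191399; P₂ = 1.191399 / 8 = 0.149.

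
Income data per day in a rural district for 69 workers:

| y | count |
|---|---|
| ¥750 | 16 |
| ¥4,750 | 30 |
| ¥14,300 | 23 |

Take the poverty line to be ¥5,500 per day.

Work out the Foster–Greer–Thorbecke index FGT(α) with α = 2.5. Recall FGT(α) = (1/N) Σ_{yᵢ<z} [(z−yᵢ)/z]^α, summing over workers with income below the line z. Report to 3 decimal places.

Poor units: 16×¥750, 30×¥4,750 (q = 46 of N = 69).
Normalized shortfalls: (5500−750)/5500 = 0.8636 (×16); (5500−4750)/5500 = 0.1364 (×30).
Raised to α = 2.5: 0.69315 (×16); 0.00687 (×30).
Sum = 11.296402; FGT(2.5) = 11.296402 / 69 = 0.164.

0.164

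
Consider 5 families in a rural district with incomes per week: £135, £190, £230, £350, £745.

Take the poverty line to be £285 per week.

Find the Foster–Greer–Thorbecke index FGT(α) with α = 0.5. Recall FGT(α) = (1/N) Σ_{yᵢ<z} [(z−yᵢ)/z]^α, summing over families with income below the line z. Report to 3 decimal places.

Poor units: £135, £190, £230 (q = 3 of N = 5).
Relative gaps: (285−135)/285 = 0.5263; (285−190)/285 = 0.3333; (285−230)/285 = 0.1930.
Raised to α = 0.5: 0.72548; 0.57735; 0.43930.
Sum = 1.742124; FGT(0.5) = 1.742124 / 5 = 0.348.

0.348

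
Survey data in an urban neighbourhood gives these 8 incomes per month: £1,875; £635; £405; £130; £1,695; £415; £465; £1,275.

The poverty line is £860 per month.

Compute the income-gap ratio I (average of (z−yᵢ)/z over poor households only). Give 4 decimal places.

Below the line: £130, £405, £415, £465, £635 (q = 5 of N = 8).
Shortfall ratios (z−y)/z: 0.8488, 0.5291, 0.5174, 0.4593, 0.2616; sum = 2.616279.
I averages over the q = 5 poor units only: 2.616279 / 5 = 0.5233.

0.5233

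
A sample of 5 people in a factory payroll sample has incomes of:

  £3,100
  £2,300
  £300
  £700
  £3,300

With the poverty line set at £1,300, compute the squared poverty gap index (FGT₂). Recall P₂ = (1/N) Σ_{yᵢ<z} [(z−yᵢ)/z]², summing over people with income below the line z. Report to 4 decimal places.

Incomes under z: £300, £700 (q = 2 of N = 5).
Normalized shortfalls: (1300−300)/1300 = 0.7692; (1300−700)/1300 = 0.4615.
Squared: 0.5917; 0.2130.
Sum = 0.804734; P₂ = 0.804734 / 5 = 0.1609.

0.1609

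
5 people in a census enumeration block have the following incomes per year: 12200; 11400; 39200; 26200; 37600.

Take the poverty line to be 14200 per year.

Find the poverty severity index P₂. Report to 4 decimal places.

0.0117

Poor units: 11400, 12200 (q = 2 of N = 5).
Gap ratios (z−y)/z: (14200−11400)/14200 = 0.1972; (14200−12200)/14200 = 0.1408.
Squared: 0.0389; 0.0198.
Sum = 0.058719; P₂ = 0.058719 / 5 = 0.0117.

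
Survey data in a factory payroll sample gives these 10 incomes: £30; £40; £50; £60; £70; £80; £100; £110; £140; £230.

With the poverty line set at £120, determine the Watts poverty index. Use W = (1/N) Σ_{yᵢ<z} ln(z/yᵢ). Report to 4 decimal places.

Below the line: £30, £40, £50, £60, £70, £80, £100, £110 (q = 8 of N = 10).
ln(z/y) terms: ln(120/30) = 1.3863; ln(120/40) = 1.0986; ln(120/50) = 0.8755; ln(120/60) = 0.6931; ln(120/70) = 0.5390; ln(120/80) = 0.4055; ln(120/100) = 0.1823; ln(120/110) = 0.0870.
W = 5.267317 / 10 = 0.5267.

0.5267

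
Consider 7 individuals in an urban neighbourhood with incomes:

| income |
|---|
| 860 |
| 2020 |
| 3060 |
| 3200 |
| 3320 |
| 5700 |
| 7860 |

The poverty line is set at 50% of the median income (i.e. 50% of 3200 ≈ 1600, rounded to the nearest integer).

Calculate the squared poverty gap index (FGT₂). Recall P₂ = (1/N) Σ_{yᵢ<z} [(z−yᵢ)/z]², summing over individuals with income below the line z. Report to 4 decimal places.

Below the line: 860 (q = 1 of N = 7).
Normalized shortfalls: (1600−860)/1600 = 0.4625.
Squared: 0.2139.
Sum = 0.213906; P₂ = 0.213906 / 7 = 0.0306.

0.0306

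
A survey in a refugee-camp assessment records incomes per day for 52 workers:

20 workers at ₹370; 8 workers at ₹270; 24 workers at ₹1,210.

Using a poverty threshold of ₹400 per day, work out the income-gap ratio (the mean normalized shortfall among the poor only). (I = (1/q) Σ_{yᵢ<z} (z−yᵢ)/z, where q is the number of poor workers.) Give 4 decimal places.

0.1464

Below the line: 8×₹270, 20×₹370 (q = 28 of N = 52).
Relative gaps: 0.3250 (×8), 0.0750 (×20); sum = 4.100000.
The income-gap ratio divides by q (the poor only): 4.100000 / 28 = 0.1464.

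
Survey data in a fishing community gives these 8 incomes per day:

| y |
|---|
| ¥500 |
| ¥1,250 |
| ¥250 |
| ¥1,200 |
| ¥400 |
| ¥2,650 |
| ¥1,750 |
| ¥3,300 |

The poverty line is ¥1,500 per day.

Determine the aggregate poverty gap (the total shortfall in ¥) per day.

Poor units: ¥250, ¥400, ¥500, ¥1,200, ¥1,250 (q = 5 of N = 8).
Individual gaps: 1500−250 = 1250; 1500−400 = 1100; 1500−500 = 1000; 1500−1200 = 300; 1500−1250 = 250.
Aggregate gap = ¥3,900.

¥3,900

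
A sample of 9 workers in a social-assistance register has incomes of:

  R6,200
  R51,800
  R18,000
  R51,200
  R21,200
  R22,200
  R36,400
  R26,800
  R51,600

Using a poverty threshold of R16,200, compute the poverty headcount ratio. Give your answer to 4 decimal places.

1 of the 9 workers have income below R16,200.
H = 1/9 = 0.1111.

0.1111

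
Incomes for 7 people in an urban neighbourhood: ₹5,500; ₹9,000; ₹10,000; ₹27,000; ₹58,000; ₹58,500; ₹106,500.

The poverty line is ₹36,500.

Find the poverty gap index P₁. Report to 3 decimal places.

0.370

Incomes under z: ₹5,500, ₹9,000, ₹10,000, ₹27,000 (q = 4 of N = 7).
Normalized shortfalls: (36500−5500)/36500 = 0.8493; (36500−9000)/36500 = 0.7534; (36500−10000)/36500 = 0.7260; (36500−27000)/36500 = 0.2603.
Sum of shortfalls = 2.589041; P₁ averages over all N: 2.589041 / 7 = 0.370.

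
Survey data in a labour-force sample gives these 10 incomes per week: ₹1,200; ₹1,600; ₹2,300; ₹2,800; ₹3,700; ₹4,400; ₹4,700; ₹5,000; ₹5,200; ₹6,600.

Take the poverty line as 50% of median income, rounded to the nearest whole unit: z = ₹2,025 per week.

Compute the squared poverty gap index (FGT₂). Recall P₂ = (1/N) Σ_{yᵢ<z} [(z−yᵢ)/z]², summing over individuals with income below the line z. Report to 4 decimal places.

Below the line: ₹1,200, ₹1,600 (q = 2 of N = 10).
Relative gaps: (2025−1200)/2025 = 0.4074; (2025−1600)/2025 = 0.2099.
Squared: 0.1660; 0.0440.
Sum = 0.210029; P₂ = 0.210029 / 10 = 0.0210.

0.0210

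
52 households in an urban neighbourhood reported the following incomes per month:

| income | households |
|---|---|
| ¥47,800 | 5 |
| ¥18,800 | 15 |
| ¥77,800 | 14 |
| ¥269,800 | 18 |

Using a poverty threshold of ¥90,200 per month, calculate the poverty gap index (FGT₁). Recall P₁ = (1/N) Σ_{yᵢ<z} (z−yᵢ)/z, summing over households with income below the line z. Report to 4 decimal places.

Below the line: 15×¥18,800, 5×¥47,800, 14×¥77,800 (q = 34 of N = 52).
Gap ratios (z−y)/z: (90200−18800)/90200 = 0.7916 (×15); (90200−47800)/90200 = 0.4701 (×5); (90200−77800)/90200 = 0.1375 (×14).
Σ = 16.148559. Dividing by the full population N = 52 gives P₁ = 0.3105.

0.3105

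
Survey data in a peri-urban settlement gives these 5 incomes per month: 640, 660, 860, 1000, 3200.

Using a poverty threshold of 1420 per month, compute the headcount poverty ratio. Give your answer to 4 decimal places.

4 of the 5 individuals have income below 1420.
H = 4/5 = 0.8000.

0.8000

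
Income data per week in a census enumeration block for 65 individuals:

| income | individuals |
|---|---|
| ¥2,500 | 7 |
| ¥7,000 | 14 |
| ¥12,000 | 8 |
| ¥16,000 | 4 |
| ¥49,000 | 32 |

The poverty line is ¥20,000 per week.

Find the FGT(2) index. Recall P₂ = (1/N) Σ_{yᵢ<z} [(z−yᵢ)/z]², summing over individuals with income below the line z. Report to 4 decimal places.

0.1956

Below z: 7×¥2,500, 14×¥7,000, 8×¥12,000, 4×¥16,000 (q = 33 of N = 65).
Shortfall ratios: (20000−2500)/20000 = 0.8750 (×7); (20000−7000)/20000 = 0.6500 (×14); (20000−12000)/20000 = 0.4000 (×8); (20000−16000)/20000 = 0.2000 (×4).
Squared: 0.7656 (×7); 0.4225 (×14); 0.1600 (×8); 0.0400 (×4).
Sum = 12.714375; P₂ = 12.714375 / 65 = 0.1956.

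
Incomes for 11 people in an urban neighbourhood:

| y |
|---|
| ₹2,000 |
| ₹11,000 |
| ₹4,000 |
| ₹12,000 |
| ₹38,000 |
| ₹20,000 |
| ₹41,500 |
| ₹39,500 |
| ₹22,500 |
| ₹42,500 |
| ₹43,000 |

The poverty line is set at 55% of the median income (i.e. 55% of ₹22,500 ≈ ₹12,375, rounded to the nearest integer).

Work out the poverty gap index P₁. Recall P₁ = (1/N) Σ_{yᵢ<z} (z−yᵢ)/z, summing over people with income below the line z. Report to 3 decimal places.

Below z: ₹2,000, ₹4,000, ₹11,000, ₹12,000 (q = 4 of N = 11).
Gap ratios (z−y)/z: (12375−2000)/12375 = 0.8384; (12375−4000)/12375 = 0.6768; (12375−11000)/12375 = 0.1111; (12375−12000)/12375 = 0.0303.
Sum of shortfalls = 1.656566; P₁ averages over all N: 1.656566 / 11 = 0.151.

0.151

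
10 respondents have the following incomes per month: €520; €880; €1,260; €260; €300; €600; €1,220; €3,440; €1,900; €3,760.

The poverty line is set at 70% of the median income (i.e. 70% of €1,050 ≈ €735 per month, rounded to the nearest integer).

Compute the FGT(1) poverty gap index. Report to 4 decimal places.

Below z: €260, €300, €520, €600 (q = 4 of N = 10).
Normalized shortfalls: (735−260)/735 = 0.6463; (735−300)/735 = 0.5918; (735−520)/735 = 0.2925; (735−600)/735 = 0.1837.
Σ = 1.714286. Dividing by the full population N = 10 gives P₁ = 0.1714.

0.1714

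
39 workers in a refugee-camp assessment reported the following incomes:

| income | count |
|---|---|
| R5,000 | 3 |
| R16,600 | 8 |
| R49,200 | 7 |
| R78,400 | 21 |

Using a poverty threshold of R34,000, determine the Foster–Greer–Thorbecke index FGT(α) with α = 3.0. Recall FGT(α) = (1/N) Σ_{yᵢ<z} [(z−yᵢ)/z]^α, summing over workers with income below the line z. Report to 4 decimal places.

0.0752

Below the line: 3×R5,000, 8×R16,600 (q = 11 of N = 39).
Relative gaps: (34000−5000)/34000 = 0.8529 (×3); (34000−16600)/34000 = 0.5118 (×8).
Raised to α = 3.0: 0.62052 (×3); 0.13403 (×8).
Sum = 2.933828; FGT(3.0) = 2.933828 / 39 = 0.0752.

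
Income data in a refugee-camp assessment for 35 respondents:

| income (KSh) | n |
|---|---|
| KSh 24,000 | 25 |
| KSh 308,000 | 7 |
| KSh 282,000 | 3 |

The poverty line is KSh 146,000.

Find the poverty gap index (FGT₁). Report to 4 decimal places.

Incomes under z: 25×KSh 24,000 (q = 25 of N = 35).
Normalized shortfalls: (146000−24000)/146000 = 0.8356 (×25).
Σ = 20.890411. Dividing by the full population N = 35 gives P₁ = 0.5969.

0.5969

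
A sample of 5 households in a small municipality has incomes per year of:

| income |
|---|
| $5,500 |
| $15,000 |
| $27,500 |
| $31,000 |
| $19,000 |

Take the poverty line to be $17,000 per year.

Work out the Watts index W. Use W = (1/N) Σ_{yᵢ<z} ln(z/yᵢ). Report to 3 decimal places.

0.251

Below z: $5,500, $15,000 (q = 2 of N = 5).
Log gaps: ln(17000/5500) = 1.1285; ln(17000/15000) = 0.1252.
W = 1.253628 / 5 = 0.251.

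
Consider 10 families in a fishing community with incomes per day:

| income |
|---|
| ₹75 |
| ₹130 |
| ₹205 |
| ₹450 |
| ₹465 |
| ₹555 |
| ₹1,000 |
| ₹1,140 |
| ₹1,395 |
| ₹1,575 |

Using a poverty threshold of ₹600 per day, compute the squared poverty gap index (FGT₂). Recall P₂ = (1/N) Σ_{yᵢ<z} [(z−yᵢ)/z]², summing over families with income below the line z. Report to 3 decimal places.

Poor units: ₹75, ₹130, ₹205, ₹450, ₹465, ₹555 (q = 6 of N = 10).
Relative gaps: (600−75)/600 = 0.8750; (600−130)/600 = 0.7833; (600−205)/600 = 0.6583; (600−450)/600 = 0.2500; (600−465)/600 = 0.2250; (600−555)/600 = 0.0750.
Squared: 0.7656; 0.6136; 0.4334; 0.0625; 0.0506; 0.0056.
Sum = 1.931389; P₂ = 1.931389 / 10 = 0.193.

0.193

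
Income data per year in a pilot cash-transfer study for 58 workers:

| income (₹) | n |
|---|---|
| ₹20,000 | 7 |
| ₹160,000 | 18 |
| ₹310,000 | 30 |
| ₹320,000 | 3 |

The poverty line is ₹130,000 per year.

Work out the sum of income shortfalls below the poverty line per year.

Below z: 7×₹20,000 (q = 7 of N = 58).
Individual gaps: 7×(130000−20000) = 770000.
Aggregate gap = ₹770,000.

₹770,000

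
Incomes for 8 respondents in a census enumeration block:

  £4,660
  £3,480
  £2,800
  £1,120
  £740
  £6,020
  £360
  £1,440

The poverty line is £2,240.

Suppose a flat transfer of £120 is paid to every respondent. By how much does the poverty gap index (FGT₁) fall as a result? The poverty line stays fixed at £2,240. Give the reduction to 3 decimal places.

0.027

Before: below the line — £360, £740, £1,120, £1,440; poverty gap index (FGT₁) = 0.29576.
After the £120 transfer: below the line — £480, £860, £1,240, £1,560; poverty gap index (FGT₁) = 0.26897.
Reduction = 0.29576 − 0.26897 = 0.027.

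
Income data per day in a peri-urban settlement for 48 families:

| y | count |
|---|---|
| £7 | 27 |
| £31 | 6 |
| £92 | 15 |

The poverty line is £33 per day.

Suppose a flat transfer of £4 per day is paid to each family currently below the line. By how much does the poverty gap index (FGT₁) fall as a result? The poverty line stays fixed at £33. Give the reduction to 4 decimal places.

Before: below the line — 27×£7, 6×£31; poverty gap index (FGT₁) = 0.450758.
After the £4 transfer: below the line — 27×£11; poverty gap index (FGT₁) = 0.375000.
Reduction = 0.450758 − 0.375000 = 0.0758.

0.0758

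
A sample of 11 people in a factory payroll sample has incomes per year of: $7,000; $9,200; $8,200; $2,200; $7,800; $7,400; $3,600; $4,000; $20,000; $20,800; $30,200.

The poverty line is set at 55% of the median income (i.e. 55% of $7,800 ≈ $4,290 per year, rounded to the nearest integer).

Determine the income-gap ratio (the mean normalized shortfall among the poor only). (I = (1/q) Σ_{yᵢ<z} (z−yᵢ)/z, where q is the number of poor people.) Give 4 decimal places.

Poor units: $2,200, $3,600, $4,000 (q = 3 of N = 11).
Relative gaps: 0.4872, 0.1608, 0.0676; sum = 0.715618.
The income-gap ratio divides by q (the poor only): 0.715618 / 3 = 0.2385.

0.2385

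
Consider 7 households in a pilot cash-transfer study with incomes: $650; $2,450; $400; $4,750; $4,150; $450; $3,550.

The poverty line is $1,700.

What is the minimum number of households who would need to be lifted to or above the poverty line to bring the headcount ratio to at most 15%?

3 of the 7 households are poor, so H = 3/7 = 0.429.
A headcount ratio of at most 15% allows at most ⌊0.15 × 7⌋ = 1 poor households.
So at least 3 − 1 = 2 must be lifted.

2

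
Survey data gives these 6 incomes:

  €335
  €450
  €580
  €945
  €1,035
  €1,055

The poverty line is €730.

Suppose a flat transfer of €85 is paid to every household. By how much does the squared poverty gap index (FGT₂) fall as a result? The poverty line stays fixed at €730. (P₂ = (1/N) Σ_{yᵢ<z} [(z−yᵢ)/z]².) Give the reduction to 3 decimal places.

Before: below the line — €335, €450, €580; squared poverty gap index (FGT₂) = 0.08035.
After the €85 transfer: below the line — €420, €535, €665; squared poverty gap index (FGT₂) = 0.04327.
Reduction = 0.08035 − 0.04327 = 0.037.

0.037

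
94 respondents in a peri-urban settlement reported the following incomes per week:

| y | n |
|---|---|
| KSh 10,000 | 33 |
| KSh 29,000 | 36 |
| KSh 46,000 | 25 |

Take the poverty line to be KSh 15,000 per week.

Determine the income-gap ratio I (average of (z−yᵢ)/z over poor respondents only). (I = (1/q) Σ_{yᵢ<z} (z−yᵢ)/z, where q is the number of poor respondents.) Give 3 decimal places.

0.333

Poor units: 33×KSh 10,000 (q = 33 of N = 94).
Relative gaps: 0.3333 (×33); sum = 11.000000.
I averages over the q = 33 poor units only: 11.000000 / 33 = 0.333.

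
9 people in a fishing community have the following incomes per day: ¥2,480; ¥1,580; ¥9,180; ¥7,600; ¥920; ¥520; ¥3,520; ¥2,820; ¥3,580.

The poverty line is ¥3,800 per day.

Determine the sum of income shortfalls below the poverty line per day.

¥11,180

Below the line: ¥520, ¥920, ¥1,580, ¥2,480, ¥2,820, ¥3,520, ¥3,580 (q = 7 of N = 9).
Individual gaps: 3800−520 = 3280; 3800−920 = 2880; 3800−1580 = 2220; 3800−2480 = 1320; 3800−2820 = 980; 3800−3520 = 280; 3800−3580 = 220.
Aggregate gap = ¥11,180.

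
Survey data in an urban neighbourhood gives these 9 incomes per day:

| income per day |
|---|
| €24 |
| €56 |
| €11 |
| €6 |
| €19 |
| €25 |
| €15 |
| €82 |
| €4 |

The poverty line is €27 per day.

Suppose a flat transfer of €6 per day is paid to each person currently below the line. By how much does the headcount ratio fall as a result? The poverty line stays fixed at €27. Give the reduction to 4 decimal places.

Before: below the line — €4, €6, €11, €15, €19, €24, €25; headcount ratio = 0.777778.
After the €6 transfer: below the line — €10, €12, €17, €21, €25; headcount ratio = 0.555556.
Reduction = 0.777778 − 0.555556 = 0.2222.

0.2222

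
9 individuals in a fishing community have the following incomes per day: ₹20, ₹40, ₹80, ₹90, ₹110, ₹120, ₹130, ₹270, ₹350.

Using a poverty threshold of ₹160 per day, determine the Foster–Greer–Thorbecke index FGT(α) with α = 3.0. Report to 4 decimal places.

Incomes under z: ₹20, ₹40, ₹80, ₹90, ₹110, ₹120, ₹130 (q = 7 of N = 9).
Normalized shortfalls: (160−20)/160 = 0.8750; (160−40)/160 = 0.7500; (160−80)/160 = 0.5000; (160−90)/160 = 0.4375; (160−110)/160 = 0.3125; (160−120)/160 = 0.2500; (160−130)/160 = 0.1875.
Raised to α = 3.0: 0.66992; 0.42188; 0.12500; 0.08374; 0.03052; 0.01562; 0.00659.
Sum = 1.353271; FGT(3.0) = 1.353271 / 9 = 0.1504.

0.1504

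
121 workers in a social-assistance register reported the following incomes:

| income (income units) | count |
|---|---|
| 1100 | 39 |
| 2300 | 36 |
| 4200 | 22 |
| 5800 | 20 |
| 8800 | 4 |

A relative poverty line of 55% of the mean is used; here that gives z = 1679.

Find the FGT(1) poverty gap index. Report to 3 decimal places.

Poor units: 39×1100 (q = 39 of N = 121).
Relative gaps: (1679−1100)/1679 = 0.3448 (×39).
Sum of shortfalls = 13.449077; P₁ averages over all N: 13.449077 / 121 = 0.111.

0.111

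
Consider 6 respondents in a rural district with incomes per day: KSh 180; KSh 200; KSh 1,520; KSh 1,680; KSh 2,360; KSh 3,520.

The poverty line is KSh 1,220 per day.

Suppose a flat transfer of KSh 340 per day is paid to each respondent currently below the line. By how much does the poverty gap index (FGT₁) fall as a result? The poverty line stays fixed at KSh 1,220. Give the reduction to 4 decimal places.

0.0929

Before: below the line — KSh 180, KSh 200; poverty gap index (FGT₁) = 0.281421.
After the KSh 340 transfer: below the line — KSh 520, KSh 540; poverty gap index (FGT₁) = 0.188525.
Reduction = 0.281421 − 0.188525 = 0.0929.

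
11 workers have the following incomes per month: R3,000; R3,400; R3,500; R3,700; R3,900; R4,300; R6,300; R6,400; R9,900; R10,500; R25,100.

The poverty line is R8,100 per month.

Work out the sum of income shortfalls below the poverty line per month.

Below z: R3,000, R3,400, R3,500, R3,700, R3,900, R4,300, R6,300, R6,400 (q = 8 of N = 11).
Individual gaps: 8100−3000 = 5100; 8100−3400 = 4700; 8100−3500 = 4600; 8100−3700 = 4400; 8100−3900 = 4200; 8100−4300 = 3800; 8100−6300 = 1800; 8100−6400 = 1700.
Aggregate gap = R30,300.

R30,300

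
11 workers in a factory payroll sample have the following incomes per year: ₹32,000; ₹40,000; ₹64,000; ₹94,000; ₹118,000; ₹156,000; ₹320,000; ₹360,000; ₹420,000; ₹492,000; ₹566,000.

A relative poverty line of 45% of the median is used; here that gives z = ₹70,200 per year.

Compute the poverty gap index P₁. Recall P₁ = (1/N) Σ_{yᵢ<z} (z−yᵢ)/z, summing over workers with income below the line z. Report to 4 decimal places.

Poor units: ₹32,000, ₹40,000, ₹64,000 (q = 3 of N = 11).
Relative gaps: (70200−32000)/70200 = 0.5442; (70200−40000)/70200 = 0.4302; (70200−64000)/70200 = 0.0883.
Σ = 1.062678. Dividing by the full population N = 11 gives P₁ = 0.0966.

0.0966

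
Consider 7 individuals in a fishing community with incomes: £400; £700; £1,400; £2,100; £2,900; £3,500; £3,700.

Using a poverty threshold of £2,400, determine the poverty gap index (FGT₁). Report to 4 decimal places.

Poor units: £400, £700, £1,400, £2,100 (q = 4 of N = 7).
Relative gaps: (2400−400)/2400 = 0.8333; (2400−700)/2400 = 0.7083; (2400−1400)/2400 = 0.4167; (2400−2100)/2400 = 0.1250.
Sum of shortfalls = 2.083333; P₁ averages over all N: 2.083333 / 7 = 0.2976.

0.2976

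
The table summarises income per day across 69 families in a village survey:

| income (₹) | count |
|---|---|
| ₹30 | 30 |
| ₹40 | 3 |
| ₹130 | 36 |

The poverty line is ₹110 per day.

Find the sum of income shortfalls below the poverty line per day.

Below z: 30×₹30, 3×₹40 (q = 33 of N = 69).
Individual gaps: 30×(110−30) = 2400; 3×(110−40) = 210.
Aggregate gap = ₹2,610.

₹2,610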